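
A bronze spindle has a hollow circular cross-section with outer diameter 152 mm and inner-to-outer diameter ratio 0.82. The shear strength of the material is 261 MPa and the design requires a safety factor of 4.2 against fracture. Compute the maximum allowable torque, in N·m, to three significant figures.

T_allow = 23500 N·m

τ_allow = 261/4.2 = 62.14 MPa.
For a hollow shaft T_allow = τ_allow·πd_o³(1−k⁴)/16 with 1−k⁴ = 0.5479, so πd_o³(1−k⁴)/16 = 377800 mm³.
T_allow = 62.14×377800 = 2.348×10^7 N·mm = 23480 N·m.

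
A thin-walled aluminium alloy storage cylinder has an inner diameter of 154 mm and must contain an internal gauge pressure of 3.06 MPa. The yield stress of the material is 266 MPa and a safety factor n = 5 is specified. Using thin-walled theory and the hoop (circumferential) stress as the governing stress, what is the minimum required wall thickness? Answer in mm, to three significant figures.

t = 4.43 mm

σ_allow = 266/5 = 53.20 MPa.
Hoop stress σ_h = pD/(2t), so t = pD/(2σ_allow) = 3.06×154/(2×53.20) = 4.429 mm.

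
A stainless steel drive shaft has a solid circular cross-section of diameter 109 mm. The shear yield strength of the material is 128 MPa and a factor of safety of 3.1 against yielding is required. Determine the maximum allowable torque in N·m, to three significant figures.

T_allow = 10500 N·m

τ_allow = 128/3.1 = 41.29 MPa.
For a solid shaft T_allow = τ_allow·πd³/16; πd³/16 = π×109³/16 = 254300 mm³.
T_allow = 41.29×254300 = 1.050×10^7 N·mm = 10500 N·m.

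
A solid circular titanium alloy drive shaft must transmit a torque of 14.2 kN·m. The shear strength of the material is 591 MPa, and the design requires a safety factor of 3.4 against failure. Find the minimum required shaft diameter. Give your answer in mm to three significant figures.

Allowable shear stress τ_allow = 591/3.4 = 173.8 MPa.
For a solid shaft τ = 16T/(πd³), so d³ = 16T/(π τ_allow) = 16×1.4200×10^7/(π×173.8) = 416100 mm³.
d = (416100)^(1/3) = 74.65 mm.

d = 74.7 mm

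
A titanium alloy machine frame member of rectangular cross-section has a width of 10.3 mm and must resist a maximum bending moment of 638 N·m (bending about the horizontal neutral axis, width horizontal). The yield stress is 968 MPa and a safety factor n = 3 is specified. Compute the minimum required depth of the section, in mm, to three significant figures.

h = 33.9 mm

σ_allow = 968/3 = 322.7 MPa.
For a rectangular section σ = 6M/(bh²), so h² = 6M/(b σ_allow) = 6×638000/(10.3×322.7) = 1152 mm².
h = 33.94 mm.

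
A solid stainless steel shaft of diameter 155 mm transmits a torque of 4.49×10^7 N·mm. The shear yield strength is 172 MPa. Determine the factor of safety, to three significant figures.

n = 2.80

τ = 16T/(πd³) = 16×4.4900×10^7/(π×155³) = 61.41 MPa.
n = τ_limit/τ = 172/61.41 = 2.801.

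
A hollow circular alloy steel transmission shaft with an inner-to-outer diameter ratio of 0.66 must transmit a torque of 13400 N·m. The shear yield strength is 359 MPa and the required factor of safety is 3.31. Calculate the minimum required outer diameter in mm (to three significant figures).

τ_allow = 359/3.31 = 108.5 MPa.
For a hollow shaft τ = 16T/[πd_o³(1−k⁴)] with k = 0.66, so 1−k⁴ = 0.8103.
d_o³ = 16T/[π τ_allow (1−k⁴)] = 16×1.3400×10^7/(π×108.5×0.8103) = 776600 mm³.
d_o = 91.92 mm.

d_o = 91.9 mm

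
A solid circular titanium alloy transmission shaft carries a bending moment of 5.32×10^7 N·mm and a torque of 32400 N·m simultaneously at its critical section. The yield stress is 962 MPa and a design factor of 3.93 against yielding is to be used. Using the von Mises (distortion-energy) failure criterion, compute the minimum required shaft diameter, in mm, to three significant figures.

σ_allow = σ_y/n = 962/3.93 = 244.8 MPa.
For a solid shaft σ_b = 32M/(πd³) and τ = 16T/(πd³), so the von Mises stress is σ' = (16/πd³)·√(4M²+3T²).
√(4M²+3T²) = √(4×(5.320×10^7)² + 3×(3.240×10^7)²) = 1.203×10^8 N·mm.
d³ = 16×1.203×10^8/(π×244.8) = 2.503×10^6 mm³.
d = 135.8 mm.

d = 136 mm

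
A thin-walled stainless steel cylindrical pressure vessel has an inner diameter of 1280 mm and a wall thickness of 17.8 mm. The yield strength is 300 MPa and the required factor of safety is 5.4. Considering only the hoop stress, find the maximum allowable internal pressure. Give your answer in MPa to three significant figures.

σ_allow = 300/5.4 = 55.56 MPa.
σ_h = pD/(2t) → p_allow = 2σ_allow t/D = 2×55.56×17.8/1280 = 1.545 MPa.

p_allow = 1.55 MPa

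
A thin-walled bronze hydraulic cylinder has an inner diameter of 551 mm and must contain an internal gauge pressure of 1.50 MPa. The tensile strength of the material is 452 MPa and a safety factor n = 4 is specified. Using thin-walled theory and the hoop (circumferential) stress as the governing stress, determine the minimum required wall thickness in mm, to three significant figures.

σ_allow = 452/4 = 113.0 MPa.
Hoop stress σ_h = pD/(2t), so t = pD/(2σ_allow) = 1.50×551/(2×113.0) = 3.657 mm.

t = 3.66 mm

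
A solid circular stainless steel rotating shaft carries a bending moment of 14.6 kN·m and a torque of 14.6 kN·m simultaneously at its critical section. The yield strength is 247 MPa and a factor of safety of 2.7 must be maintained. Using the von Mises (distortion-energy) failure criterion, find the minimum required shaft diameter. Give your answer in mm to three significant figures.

σ_allow = σ_y/n = 247/2.7 = 91.48 MPa.
For a solid shaft σ_b = 32M/(πd³) and τ = 16T/(πd³), so the von Mises stress is σ' = (16/πd³)·√(4M²+3T²).
√(4M²+3T²) = √(4×(1.460×10^7)² + 3×(1.460×10^7)²) = 3.863×10^7 N·mm.
d³ = 16×3.863×10^7/(π×91.48) = 2.150×10^6 mm³.
d = 129.1 mm.

d = 129 mm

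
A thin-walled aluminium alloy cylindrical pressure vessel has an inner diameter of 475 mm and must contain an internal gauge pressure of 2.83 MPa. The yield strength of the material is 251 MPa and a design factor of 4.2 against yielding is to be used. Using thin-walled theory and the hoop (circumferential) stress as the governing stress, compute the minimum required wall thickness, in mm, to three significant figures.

t = 11.2 mm

σ_allow = 251/4.2 = 59.76 MPa.
Hoop stress σ_h = pD/(2t), so t = pD/(2σ_allow) = 2.83×475/(2×59.76) = 11.25 mm.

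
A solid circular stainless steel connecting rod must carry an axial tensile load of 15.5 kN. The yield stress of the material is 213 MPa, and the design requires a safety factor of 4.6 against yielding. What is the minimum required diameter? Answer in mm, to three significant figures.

d = 20.6 mm

Allowable stress σ_allow = 213/4.6 = 46.30 MPa.
Required area A = F/σ_allow = 15500/46.30 = 334.7 mm².
A = πd²/4 → d = √(4A/π) = 20.64 mm.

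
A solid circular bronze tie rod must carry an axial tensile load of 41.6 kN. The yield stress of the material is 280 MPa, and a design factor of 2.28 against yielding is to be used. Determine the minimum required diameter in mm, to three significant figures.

Allowable stress σ_allow = 280/2.28 = 122.8 MPa.
Required area A = F/σ_allow = 41600/122.8 = 338.7 mm².
A = πd²/4 → d = √(4A/π) = 20.77 mm.

d = 20.8 mm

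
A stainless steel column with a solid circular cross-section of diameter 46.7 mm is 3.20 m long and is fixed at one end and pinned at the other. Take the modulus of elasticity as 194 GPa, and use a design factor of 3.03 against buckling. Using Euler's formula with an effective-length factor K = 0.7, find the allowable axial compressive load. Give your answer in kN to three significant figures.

I = πd⁴/64 = π×46.7⁴/64 = 233500 mm⁴.
Effective length L_e = KL = 0.7×3.20 m = 2240 mm.
Euler critical load P_cr = π²EI/L_e² = π²×194000×233500/2240² = 89090 N.
P_allow = P_cr/n = 89090/3.03 = 29400 N.

P_allow = 29.4 kN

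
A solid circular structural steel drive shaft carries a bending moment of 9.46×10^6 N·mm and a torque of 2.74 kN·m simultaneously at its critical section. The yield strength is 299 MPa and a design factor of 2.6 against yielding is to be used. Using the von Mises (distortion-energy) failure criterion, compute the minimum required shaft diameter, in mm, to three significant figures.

d = 95.2 mm

σ_allow = σ_y/n = 299/2.6 = 115.0 MPa.
For a solid shaft σ_b = 32M/(πd³) and τ = 16T/(πd³), so the von Mises stress is σ' = (16/πd³)·√(4M²+3T²).
√(4M²+3T²) = √(4×(9.460×10^6)² + 3×(2.740×10^6)²) = 1.951×10^7 N·mm.
d³ = 16×1.951×10^7/(π×115.0) = 863900 mm³.
d = 95.24 mm.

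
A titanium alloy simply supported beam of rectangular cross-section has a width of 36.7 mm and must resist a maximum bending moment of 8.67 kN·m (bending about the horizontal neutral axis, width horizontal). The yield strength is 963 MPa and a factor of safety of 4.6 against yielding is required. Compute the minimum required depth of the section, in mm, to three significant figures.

σ_allow = 963/4.6 = 209.3 MPa.
For a rectangular section σ = 6M/(bh²), so h² = 6M/(b σ_allow) = 6×8670000/(36.7×209.3) = 6771 mm².
h = 82.28 mm.

h = 82.3 mm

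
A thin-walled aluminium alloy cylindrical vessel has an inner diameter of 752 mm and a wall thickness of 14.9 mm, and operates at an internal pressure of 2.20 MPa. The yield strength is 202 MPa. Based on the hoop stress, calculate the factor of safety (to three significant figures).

σ_h = pD/(2t) = 2.20×752/(2×14.9) = 55.52 MPa.
n = 202/55.52 = 3.639.

n = 3.64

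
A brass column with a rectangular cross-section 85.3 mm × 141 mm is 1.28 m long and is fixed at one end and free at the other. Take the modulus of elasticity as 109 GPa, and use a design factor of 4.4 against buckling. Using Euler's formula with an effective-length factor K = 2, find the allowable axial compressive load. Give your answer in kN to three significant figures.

P_allow = 272 kN

Buckling occurs about the weak axis: I_min = h·b³/12 = 141×85.3³/12 = 7.293×10^6 mm⁴ (b = 85.3 mm is the smaller dimension).
Effective length L_e = KL = 2×1.28 m = 2560 mm.
Euler critical load P_cr = π²EI/L_e² = π²×109000×7.293×10^6/2560² = 1.197×10^6 N.
P_allow = P_cr/n = 1.197×10^6/4.4 = 272100 N.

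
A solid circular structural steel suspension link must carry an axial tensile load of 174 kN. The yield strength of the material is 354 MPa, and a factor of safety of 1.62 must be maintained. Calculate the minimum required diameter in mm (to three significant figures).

d = 31.8 mm

Allowable stress σ_allow = 354/1.62 = 218.5 MPa.
Required area A = F/σ_allow = 174000/218.5 = 796.3 mm².
A = πd²/4 → d = √(4A/π) = 31.84 mm.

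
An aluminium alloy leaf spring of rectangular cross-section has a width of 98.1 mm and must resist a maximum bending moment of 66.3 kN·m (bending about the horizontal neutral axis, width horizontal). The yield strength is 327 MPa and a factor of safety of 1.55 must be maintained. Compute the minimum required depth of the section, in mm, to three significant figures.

h = 139 mm

σ_allow = 327/1.55 = 211.0 MPa.
For a rectangular section σ = 6M/(bh²), so h² = 6M/(b σ_allow) = 6×6.6300×10^7/(98.1×211.0) = 19220 mm².
h = 138.6 mm.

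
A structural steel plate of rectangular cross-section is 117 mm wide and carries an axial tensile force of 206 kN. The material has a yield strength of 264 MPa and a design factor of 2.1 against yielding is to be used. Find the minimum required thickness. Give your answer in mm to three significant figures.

t = 14.0 mm

σ_allow = 264/2.1 = 125.7 MPa.
Required area A = F/σ_allow = 206000/125.7 = 1639 mm².
t = A/w = 1639/117 = 14.01 mm.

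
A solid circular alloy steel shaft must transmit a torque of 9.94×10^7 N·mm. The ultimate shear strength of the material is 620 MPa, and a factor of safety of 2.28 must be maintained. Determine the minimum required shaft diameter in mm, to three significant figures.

d = 123 mm

Allowable shear stress τ_allow = 620/2.28 = 271.9 MPa.
For a solid shaft τ = 16T/(πd³), so d³ = 16T/(π τ_allow) = 16×9.9400×10^7/(π×271.9) = 1.862×10^6 mm³.
d = (1.862×10^6)^(1/3) = 123.0 mm.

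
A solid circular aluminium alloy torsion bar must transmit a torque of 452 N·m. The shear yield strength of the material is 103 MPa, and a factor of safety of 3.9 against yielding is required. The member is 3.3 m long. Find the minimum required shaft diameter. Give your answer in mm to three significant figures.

Allowable shear stress τ_allow = 103/3.9 = 26.41 MPa.
For a solid shaft τ = 16T/(πd³), so d³ = 16T/(π τ_allow) = 16×452000/(π×26.41) = 87160 mm³.
d = (87160)^(1/3) = 44.34 mm.

d = 44.3 mm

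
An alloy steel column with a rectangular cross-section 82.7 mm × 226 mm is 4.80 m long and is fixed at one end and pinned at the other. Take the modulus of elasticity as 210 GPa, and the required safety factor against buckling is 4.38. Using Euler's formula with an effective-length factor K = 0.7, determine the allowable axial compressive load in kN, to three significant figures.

P_allow = 446 kN

Buckling occurs about the weak axis: I_min = h·b³/12 = 226×82.7³/12 = 1.065×10^7 mm⁴ (b = 82.7 mm is the smaller dimension).
Effective length L_e = KL = 0.7×4.80 m = 3360 mm.
Euler critical load P_cr = π²EI/L_e² = π²×210000×1.065×10^7/3360² = 1.956×10^6 N.
P_allow = P_cr/n = 1.956×10^6/4.38 = 446500 N.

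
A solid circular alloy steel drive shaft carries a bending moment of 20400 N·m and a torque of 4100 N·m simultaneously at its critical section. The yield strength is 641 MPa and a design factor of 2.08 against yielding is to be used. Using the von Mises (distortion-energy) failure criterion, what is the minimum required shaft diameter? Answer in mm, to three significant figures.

σ_allow = σ_y/n = 641/2.08 = 308.2 MPa.
For a solid shaft σ_b = 32M/(πd³) and τ = 16T/(πd³), so the von Mises stress is σ' = (16/πd³)·√(4M²+3T²).
√(4M²+3T²) = √(4×(2.040×10^7)² + 3×(4.100×10^6)²) = 4.141×10^7 N·mm.
d³ = 16×4.141×10^7/(π×308.2) = 684400 mm³.
d = 88.13 mm.

d = 88.1 mm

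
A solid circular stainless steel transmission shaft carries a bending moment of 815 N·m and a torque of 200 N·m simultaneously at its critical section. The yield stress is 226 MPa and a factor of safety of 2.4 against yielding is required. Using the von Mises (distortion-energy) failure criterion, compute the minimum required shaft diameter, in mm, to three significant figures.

d = 44.8 mm

σ_allow = σ_y/n = 226/2.4 = 94.17 MPa.
For a solid shaft σ_b = 32M/(πd³) and τ = 16T/(πd³), so the von Mises stress is σ' = (16/πd³)·√(4M²+3T²).
√(4M²+3T²) = √(4×(815000)² + 3×(200000)²) = 1.666×10^6 N·mm.
d³ = 16×1.666×10^6/(π×94.17) = 90130 mm³.
d = 44.84 mm.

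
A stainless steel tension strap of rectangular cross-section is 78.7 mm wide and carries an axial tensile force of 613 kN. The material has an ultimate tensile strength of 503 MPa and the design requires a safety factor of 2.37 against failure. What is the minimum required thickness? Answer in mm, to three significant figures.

σ_allow = 503/2.37 = 212.2 MPa.
Required area A = F/σ_allow = 613000/212.2 = 2888 mm².
t = A/w = 2888/78.7 = 36.70 mm.

t = 36.7 mm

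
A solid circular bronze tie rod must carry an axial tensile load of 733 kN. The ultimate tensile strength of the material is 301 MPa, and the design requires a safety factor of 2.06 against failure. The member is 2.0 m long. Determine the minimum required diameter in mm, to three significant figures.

Allowable stress σ_allow = 301/2.06 = 146.1 MPa.
Required area A = F/σ_allow = 733000/146.1 = 5017 mm².
A = πd²/4 → d = √(4A/π) = 79.92 mm.

d = 79.9 mm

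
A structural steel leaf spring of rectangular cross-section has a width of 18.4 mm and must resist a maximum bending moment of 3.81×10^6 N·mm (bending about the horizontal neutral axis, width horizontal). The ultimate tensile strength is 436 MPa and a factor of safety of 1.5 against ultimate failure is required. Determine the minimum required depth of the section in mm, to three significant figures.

h = 65.4 mm

σ_allow = 436/1.5 = 290.7 MPa.
For a rectangular section σ = 6M/(bh²), so h² = 6M/(b σ_allow) = 6×3810000/(18.4×290.7) = 4274 mm².
h = 65.38 mm.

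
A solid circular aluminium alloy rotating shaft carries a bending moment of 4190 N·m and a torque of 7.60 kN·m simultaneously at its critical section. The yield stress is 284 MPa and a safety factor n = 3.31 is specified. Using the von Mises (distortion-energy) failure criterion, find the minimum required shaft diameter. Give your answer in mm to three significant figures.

d = 97.5 mm

σ_allow = σ_y/n = 284/3.31 = 85.80 MPa.
For a solid shaft σ_b = 32M/(πd³) and τ = 16T/(πd³), so the von Mises stress is σ' = (16/πd³)·√(4M²+3T²).
√(4M²+3T²) = √(4×(4.190×10^6)² + 3×(7.600×10^6)²) = 1.560×10^7 N·mm.
d³ = 16×1.560×10^7/(π×85.80) = 926300 mm³.
d = 97.48 mm.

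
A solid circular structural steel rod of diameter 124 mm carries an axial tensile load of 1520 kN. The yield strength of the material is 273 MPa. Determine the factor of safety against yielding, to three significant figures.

n = 2.17

A = πd²/4 = 12080 mm².
σ = F/A = 1520000/12080 = 125.9 MPa.
n = 273/125.9 = 2.169.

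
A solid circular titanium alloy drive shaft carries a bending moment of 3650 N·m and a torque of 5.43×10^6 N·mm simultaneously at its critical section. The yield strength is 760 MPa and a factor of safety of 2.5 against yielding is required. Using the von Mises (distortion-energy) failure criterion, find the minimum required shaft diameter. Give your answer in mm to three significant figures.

σ_allow = σ_y/n = 760/2.5 = 304.0 MPa.
For a solid shaft σ_b = 32M/(πd³) and τ = 16T/(πd³), so the von Mises stress is σ' = (16/πd³)·√(4M²+3T²).
√(4M²+3T²) = √(4×(3.650×10^6)² + 3×(5.430×10^6)²) = 1.191×10^7 N·mm.
d³ = 16×1.191×10^7/(π×304.0) = 199500 mm³.
d = 58.43 mm.

d = 58.4 mm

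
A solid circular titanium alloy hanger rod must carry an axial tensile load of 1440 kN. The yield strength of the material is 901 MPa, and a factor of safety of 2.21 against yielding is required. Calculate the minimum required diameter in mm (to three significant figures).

Allowable stress σ_allow = 901/2.21 = 407.7 MPa.
Required area A = F/σ_allow = 1440000/407.7 = 3532 mm².
A = πd²/4 → d = √(4A/π) = 67.06 mm.

d = 67.1 mm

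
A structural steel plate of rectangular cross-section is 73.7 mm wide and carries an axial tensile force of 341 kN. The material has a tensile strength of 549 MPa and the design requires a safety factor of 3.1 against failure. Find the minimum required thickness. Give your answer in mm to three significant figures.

t = 26.1 mm

σ_allow = 549/3.1 = 177.1 MPa.
Required area A = F/σ_allow = 341000/177.1 = 1926 mm².
t = A/w = 1926/73.7 = 26.13 mm.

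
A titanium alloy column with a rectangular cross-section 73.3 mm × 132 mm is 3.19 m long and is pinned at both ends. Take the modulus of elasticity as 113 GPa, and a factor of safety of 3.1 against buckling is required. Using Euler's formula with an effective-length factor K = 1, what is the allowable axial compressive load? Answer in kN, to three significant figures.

Buckling occurs about the weak axis: I_min = h·b³/12 = 132×73.3³/12 = 4.332×10^6 mm⁴ (b = 73.3 mm is the smaller dimension).
Effective length L_e = KL = 1×3.19 m = 3190 mm.
Euler critical load P_cr = π²EI/L_e² = π²×113000×4.332×10^6/3190² = 474800 N.
P_allow = P_cr/n = 474800/3.1 = 153200 N.

P_allow = 153 kN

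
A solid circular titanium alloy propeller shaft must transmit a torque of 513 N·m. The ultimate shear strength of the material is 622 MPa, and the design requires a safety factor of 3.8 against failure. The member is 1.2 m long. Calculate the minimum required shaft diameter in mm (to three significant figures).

Allowable shear stress τ_allow = 622/3.8 = 163.7 MPa.
For a solid shaft τ = 16T/(πd³), so d³ = 16T/(π τ_allow) = 16×513000/(π×163.7) = 15960 mm³.
d = (15960)^(1/3) = 25.18 mm.

d = 25.2 mm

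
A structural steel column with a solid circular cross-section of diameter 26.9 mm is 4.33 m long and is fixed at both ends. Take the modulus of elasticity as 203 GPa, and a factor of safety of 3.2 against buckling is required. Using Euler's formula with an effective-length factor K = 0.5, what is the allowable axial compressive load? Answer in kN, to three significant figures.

I = πd⁴/64 = π×26.9⁴/64 = 25700 mm⁴.
Effective length L_e = KL = 0.5×4.33 m = 2165 mm.
Euler critical load P_cr = π²EI/L_e² = π²×203000×25700/2165² = 10990 N.
P_allow = P_cr/n = 10990/3.2 = 3433 N.

P_allow = 3.43 kN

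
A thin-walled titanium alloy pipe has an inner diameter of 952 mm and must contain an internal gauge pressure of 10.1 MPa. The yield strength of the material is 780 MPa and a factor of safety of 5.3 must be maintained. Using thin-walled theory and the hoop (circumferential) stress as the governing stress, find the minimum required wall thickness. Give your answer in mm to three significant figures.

t = 32.7 mm

σ_allow = 780/5.3 = 147.2 MPa.
Hoop stress σ_h = pD/(2t), so t = pD/(2σ_allow) = 10.1×952/(2×147.2) = 32.67 mm.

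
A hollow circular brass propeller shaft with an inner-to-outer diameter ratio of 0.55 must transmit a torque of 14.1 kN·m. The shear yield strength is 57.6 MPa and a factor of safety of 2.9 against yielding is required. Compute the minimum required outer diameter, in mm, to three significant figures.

τ_allow = 57.6/2.9 = 19.86 MPa.
For a hollow shaft τ = 16T/[πd_o³(1−k⁴)] with k = 0.55, so 1−k⁴ = 0.9085.
d_o³ = 16T/[π τ_allow (1−k⁴)] = 16×1.4100×10^7/(π×19.86×0.9085) = 3.980×10^6 mm³.
d_o = 158.5 mm.

d_o = 158 mm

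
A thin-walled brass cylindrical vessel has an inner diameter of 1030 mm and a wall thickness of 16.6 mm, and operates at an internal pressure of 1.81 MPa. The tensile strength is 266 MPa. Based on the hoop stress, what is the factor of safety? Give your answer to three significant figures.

n = 4.74

σ_h = pD/(2t) = 1.81×1030/(2×16.6) = 56.15 MPa.
n = 266/56.15 = 4.737.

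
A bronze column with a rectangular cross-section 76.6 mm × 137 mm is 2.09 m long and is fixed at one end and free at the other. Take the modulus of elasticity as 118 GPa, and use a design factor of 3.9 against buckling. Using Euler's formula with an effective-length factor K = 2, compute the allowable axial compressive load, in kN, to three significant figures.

Buckling occurs about the weak axis: I_min = h·b³/12 = 137×76.6³/12 = 5.131×10^6 mm⁴ (b = 76.6 mm is the smaller dimension).
Effective length L_e = KL = 2×2.09 m = 4180 mm.
Euler critical load P_cr = π²EI/L_e² = π²×118000×5.131×10^6/4180² = 342000 N.
P_allow = P_cr/n = 342000/3.9 = 87700 N.

P_allow = 87.7 kN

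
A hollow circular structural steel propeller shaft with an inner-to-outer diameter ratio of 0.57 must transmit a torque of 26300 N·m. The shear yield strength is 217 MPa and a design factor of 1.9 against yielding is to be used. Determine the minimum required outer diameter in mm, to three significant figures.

τ_allow = 217/1.9 = 114.2 MPa.
For a hollow shaft τ = 16T/[πd_o³(1−k⁴)] with k = 0.57, so 1−k⁴ = 0.8944.
d_o³ = 16T/[π τ_allow (1−k⁴)] = 16×2.6300×10^7/(π×114.2×0.8944) = 1.311×10^6 mm³.
d_o = 109.5 mm.

d_o = 109 mm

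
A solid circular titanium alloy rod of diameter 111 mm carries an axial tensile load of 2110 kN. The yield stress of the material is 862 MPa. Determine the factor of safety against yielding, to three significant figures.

A = πd²/4 = 9677 mm².
σ = F/A = 2110000/9677 = 218.0 MPa.
n = 862/218.0 = 3.953.

n = 3.95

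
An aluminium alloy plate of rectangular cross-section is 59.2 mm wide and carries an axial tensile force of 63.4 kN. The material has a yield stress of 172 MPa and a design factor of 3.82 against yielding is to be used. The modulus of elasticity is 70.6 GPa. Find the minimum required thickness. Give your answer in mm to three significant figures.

σ_allow = 172/3.82 = 45.03 MPa.
Required area A = F/σ_allow = 63400/45.03 = 1408 mm².
t = A/w = 1408/59.2 = 23.78 mm.

t = 23.8 mm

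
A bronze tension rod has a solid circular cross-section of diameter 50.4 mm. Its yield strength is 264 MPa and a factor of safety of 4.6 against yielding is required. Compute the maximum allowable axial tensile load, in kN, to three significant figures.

σ_allow = 264/4.6 = 57.39 MPa.
A = πd²/4 = π×50.4²/4 = 1995 mm².
F_allow = σ_allow × A = 57.39×1995 = 114500 N.

F_allow = 114 kN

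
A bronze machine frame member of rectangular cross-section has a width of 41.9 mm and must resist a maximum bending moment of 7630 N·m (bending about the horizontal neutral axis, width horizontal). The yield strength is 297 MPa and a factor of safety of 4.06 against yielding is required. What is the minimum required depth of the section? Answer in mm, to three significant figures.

σ_allow = 297/4.06 = 73.15 MPa.
For a rectangular section σ = 6M/(bh²), so h² = 6M/(b σ_allow) = 6×7630000/(41.9×73.15) = 14940 mm².
h = 122.2 mm.

h = 122 mm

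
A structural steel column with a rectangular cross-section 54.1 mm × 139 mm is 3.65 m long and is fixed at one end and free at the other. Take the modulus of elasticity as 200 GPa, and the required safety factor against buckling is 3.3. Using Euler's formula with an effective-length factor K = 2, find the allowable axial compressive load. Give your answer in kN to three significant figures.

Buckling occurs about the weak axis: I_min = h·b³/12 = 139×54.1³/12 = 1.834×10^6 mm⁴ (b = 54.1 mm is the smaller dimension).
Effective length L_e = KL = 2×3.65 m = 7300 mm.
Euler critical load P_cr = π²EI/L_e² = π²×200000×1.834×10^6/7300² = 67940 N.
P_allow = P_cr/n = 67940/3.3 = 20590 N.

P_allow = 20.6 kN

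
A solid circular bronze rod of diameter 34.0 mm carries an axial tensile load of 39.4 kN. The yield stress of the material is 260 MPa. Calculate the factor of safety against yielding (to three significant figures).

n = 5.99

A = πd²/4 = 907.9 mm².
σ = F/A = 39400/907.9 = 43.40 MPa.
n = 260/43.40 = 5.991.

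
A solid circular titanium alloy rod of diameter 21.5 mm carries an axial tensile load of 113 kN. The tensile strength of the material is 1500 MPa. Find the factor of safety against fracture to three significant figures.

n = 4.82

A = πd²/4 = 363.1 mm².
σ = F/A = 113000/363.1 = 311.3 MPa.
n = 1500/311.3 = 4.819.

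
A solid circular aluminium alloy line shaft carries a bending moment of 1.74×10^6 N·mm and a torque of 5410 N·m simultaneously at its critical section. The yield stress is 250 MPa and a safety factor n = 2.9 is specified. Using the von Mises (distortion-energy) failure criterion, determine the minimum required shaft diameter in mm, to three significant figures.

d = 83.9 mm

σ_allow = σ_y/n = 250/2.9 = 86.21 MPa.
For a solid shaft σ_b = 32M/(πd³) and τ = 16T/(πd³), so the von Mises stress is σ' = (16/πd³)·√(4M²+3T²).
√(4M²+3T²) = √(4×(1.740×10^6)² + 3×(5.410×10^6)²) = 9.996×10^6 N·mm.
d³ = 16×9.996×10^6/(π×86.21) = 590500 mm³.
d = 83.90 mm.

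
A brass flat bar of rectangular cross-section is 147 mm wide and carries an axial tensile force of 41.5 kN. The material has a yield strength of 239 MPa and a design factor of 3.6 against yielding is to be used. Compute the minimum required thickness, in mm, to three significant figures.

σ_allow = 239/3.6 = 66.39 MPa.
Required area A = F/σ_allow = 41500/66.39 = 625.1 mm².
t = A/w = 625.1/147 = 4.252 mm.

t = 4.25 mm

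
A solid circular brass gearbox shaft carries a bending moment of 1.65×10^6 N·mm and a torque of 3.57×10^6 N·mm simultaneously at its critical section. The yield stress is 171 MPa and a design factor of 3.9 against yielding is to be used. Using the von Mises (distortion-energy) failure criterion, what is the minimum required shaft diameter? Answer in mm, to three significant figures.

d = 93.4 mm

σ_allow = σ_y/n = 171/3.9 = 43.85 MPa.
For a solid shaft σ_b = 32M/(πd³) and τ = 16T/(πd³), so the von Mises stress is σ' = (16/πd³)·√(4M²+3T²).
√(4M²+3T²) = √(4×(1.650×10^6)² + 3×(3.570×10^6)²) = 7.009×10^6 N·mm.
d³ = 16×7.009×10^6/(π×43.85) = 814100 mm³.
d = 93.37 mm.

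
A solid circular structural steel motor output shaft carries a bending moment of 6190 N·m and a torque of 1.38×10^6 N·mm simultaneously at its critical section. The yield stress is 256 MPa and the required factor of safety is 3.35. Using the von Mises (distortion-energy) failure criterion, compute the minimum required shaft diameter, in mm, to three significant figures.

d = 94.4 mm

σ_allow = σ_y/n = 256/3.35 = 76.42 MPa.
For a solid shaft σ_b = 32M/(πd³) and τ = 16T/(πd³), so the von Mises stress is σ' = (16/πd³)·√(4M²+3T²).
√(4M²+3T²) = √(4×(6.190×10^6)² + 3×(1.380×10^6)²) = 1.261×10^7 N·mm.
d³ = 16×1.261×10^7/(π×76.42) = 840300 mm³.
d = 94.37 mm.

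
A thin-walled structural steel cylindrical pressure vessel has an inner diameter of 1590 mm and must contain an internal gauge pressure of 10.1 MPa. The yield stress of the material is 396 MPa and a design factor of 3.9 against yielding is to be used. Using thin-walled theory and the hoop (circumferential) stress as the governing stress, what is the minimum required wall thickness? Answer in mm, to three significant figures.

t = 79.1 mm

σ_allow = 396/3.9 = 101.5 MPa.
Hoop stress σ_h = pD/(2t), so t = pD/(2σ_allow) = 10.1×1590/(2×101.5) = 79.08 mm.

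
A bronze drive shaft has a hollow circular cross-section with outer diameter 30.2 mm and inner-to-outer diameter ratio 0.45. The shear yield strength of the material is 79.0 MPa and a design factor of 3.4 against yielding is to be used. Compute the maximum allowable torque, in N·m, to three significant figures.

τ_allow = 79.0/3.4 = 23.24 MPa.
For a hollow shaft T_allow = τ_allow·πd_o³(1−k⁴)/16 with 1−k⁴ = 0.9590, so πd_o³(1−k⁴)/16 = 5186 mm³.
T_allow = 23.24×5186 = 120500 N·mm = 120.5 N·m.

T_allow = 121 N·m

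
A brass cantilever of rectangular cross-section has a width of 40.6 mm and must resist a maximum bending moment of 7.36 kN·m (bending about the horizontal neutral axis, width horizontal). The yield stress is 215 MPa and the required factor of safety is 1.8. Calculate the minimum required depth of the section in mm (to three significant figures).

h = 95.4 mm

σ_allow = 215/1.8 = 119.4 MPa.
For a rectangular section σ = 6M/(bh²), so h² = 6M/(b σ_allow) = 6×7360000/(40.6×119.4) = 9106 mm².
h = 95.43 mm.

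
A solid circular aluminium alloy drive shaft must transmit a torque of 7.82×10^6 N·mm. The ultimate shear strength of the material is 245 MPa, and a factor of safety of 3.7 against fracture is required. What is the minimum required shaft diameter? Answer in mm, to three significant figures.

d = 84.4 mm

Allowable shear stress τ_allow = 245/3.7 = 66.22 MPa.
For a solid shaft τ = 16T/(πd³), so d³ = 16T/(π τ_allow) = 16×7820000/(π×66.22) = 601500 mm³.
d = (601500)^(1/3) = 84.41 mm.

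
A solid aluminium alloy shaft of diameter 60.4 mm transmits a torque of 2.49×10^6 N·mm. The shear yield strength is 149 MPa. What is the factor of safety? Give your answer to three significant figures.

n = 2.59

τ = 16T/(πd³) = 16×2490000/(π×60.4³) = 57.55 MPa.
n = τ_limit/τ = 149/57.55 = 2.589.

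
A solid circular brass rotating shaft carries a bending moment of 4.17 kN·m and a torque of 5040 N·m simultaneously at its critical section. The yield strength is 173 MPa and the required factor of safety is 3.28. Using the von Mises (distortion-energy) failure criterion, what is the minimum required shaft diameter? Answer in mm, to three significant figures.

d = 105 mm

σ_allow = σ_y/n = 173/3.28 = 52.74 MPa.
For a solid shaft σ_b = 32M/(πd³) and τ = 16T/(πd³), so the von Mises stress is σ' = (16/πd³)·√(4M²+3T²).
√(4M²+3T²) = √(4×(4.170×10^6)² + 3×(5.040×10^6)²) = 1.207×10^7 N·mm.
d³ = 16×1.207×10^7/(π×52.74) = 1.166×10^6 mm³.
d = 105.2 mm.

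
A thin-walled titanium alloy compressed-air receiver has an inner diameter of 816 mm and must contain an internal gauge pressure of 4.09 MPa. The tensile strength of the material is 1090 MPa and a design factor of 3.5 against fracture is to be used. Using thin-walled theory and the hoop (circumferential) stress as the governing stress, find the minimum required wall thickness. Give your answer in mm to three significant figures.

t = 5.36 mm

σ_allow = 1090/3.5 = 311.4 MPa.
Hoop stress σ_h = pD/(2t), so t = pD/(2σ_allow) = 4.09×816/(2×311.4) = 5.358 mm.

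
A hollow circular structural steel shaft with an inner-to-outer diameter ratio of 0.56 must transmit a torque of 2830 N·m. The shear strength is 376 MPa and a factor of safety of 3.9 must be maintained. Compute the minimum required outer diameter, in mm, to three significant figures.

τ_allow = 376/3.9 = 96.41 MPa.
For a hollow shaft τ = 16T/[πd_o³(1−k⁴)] with k = 0.56, so 1−k⁴ = 0.9017.
d_o³ = 16T/[π τ_allow (1−k⁴)] = 16×2830000/(π×96.41×0.9017) = 165800 mm³.
d_o = 54.94 mm.

d_o = 54.9 mm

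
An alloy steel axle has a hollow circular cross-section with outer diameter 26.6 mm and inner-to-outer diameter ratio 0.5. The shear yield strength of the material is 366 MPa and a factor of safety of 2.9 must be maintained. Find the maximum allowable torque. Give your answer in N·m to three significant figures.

τ_allow = 366/2.9 = 126.2 MPa.
For a hollow shaft T_allow = τ_allow·πd_o³(1−k⁴)/16 with 1−k⁴ = 0.9375, so πd_o³(1−k⁴)/16 = 3465 mm³.
T_allow = 126.2×3465 = 437200 N·mm = 437.2 N·m.

T_allow = 437 N·m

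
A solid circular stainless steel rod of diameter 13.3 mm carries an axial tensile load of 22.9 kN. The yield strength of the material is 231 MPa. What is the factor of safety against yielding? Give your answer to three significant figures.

n = 1.40

A = πd²/4 = 138.9 mm².
σ = F/A = 22900/138.9 = 164.8 MPa.
n = 231/164.8 = 1.401.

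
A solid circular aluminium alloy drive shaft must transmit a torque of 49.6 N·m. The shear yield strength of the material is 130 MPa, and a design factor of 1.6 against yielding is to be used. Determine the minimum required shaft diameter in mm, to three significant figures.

Allowable shear stress τ_allow = 130/1.6 = 81.25 MPa.
For a solid shaft τ = 16T/(πd³), so d³ = 16T/(π τ_allow) = 16×49600/(π×81.25) = 3109 mm³.
d = (3109)^(1/3) = 14.60 mm.

d = 14.6 mm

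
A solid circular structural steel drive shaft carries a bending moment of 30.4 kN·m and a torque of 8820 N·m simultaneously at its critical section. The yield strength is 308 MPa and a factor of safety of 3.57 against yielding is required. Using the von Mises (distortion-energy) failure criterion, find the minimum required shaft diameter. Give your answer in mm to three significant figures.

d = 155 mm

σ_allow = σ_y/n = 308/3.57 = 86.27 MPa.
For a solid shaft σ_b = 32M/(πd³) and τ = 16T/(πd³), so the von Mises stress is σ' = (16/πd³)·√(4M²+3T²).
√(4M²+3T²) = √(4×(3.040×10^7)² + 3×(8.820×10^6)²) = 6.269×10^7 N·mm.
d³ = 16×6.269×10^7/(π×86.27) = 3.701×10^6 mm³.
d = 154.7 mm.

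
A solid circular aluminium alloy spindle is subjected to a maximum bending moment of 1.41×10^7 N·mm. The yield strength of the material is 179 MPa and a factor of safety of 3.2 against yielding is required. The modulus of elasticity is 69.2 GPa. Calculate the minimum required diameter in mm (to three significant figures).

σ_allow = 179/3.2 = 55.94 MPa.
For a solid circular section σ = 32M/(πd³), so d³ = 32M/(π σ_allow) = 32×1.4100×10^7/(π×55.94) = 2.568×10^6 mm³.
d = 136.9 mm.

d = 137 mm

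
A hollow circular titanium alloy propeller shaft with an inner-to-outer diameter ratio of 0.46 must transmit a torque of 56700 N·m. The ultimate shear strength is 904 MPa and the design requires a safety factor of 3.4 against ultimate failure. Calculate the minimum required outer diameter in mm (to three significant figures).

τ_allow = 904/3.4 = 265.9 MPa.
For a hollow shaft τ = 16T/[πd_o³(1−k⁴)] with k = 0.46, so 1−k⁴ = 0.9552.
d_o³ = 16T/[π τ_allow (1−k⁴)] = 16×5.6700×10^7/(π×265.9×0.9552) = 1.137×10^6 mm³.
d_o = 104.4 mm.

d_o = 104 mm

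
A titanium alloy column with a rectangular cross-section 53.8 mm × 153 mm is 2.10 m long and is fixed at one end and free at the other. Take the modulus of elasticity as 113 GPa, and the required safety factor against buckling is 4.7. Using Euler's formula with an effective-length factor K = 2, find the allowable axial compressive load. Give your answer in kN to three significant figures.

P_allow = 26.7 kN

Buckling occurs about the weak axis: I_min = h·b³/12 = 153×53.8³/12 = 1.985×10^6 mm⁴ (b = 53.8 mm is the smaller dimension).
Effective length L_e = KL = 2×2.10 m = 4200 mm.
Euler critical load P_cr = π²EI/L_e² = π²×113000×1.985×10^6/4200² = 125500 N.
P_allow = P_cr/n = 125500/4.7 = 26710 N.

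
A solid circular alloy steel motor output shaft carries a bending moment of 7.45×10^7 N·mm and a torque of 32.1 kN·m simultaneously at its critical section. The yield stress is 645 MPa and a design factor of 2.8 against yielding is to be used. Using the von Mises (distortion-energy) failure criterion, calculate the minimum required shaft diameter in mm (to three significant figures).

d = 152 mm

σ_allow = σ_y/n = 645/2.8 = 230.4 MPa.
For a solid shaft σ_b = 32M/(πd³) and τ = 16T/(πd³), so the von Mises stress is σ' = (16/πd³)·√(4M²+3T²).
√(4M²+3T²) = √(4×(7.450×10^7)² + 3×(3.210×10^7)²) = 1.590×10^8 N·mm.
d³ = 16×1.590×10^8/(π×230.4) = 3.516×10^6 mm³.
d = 152.1 mm.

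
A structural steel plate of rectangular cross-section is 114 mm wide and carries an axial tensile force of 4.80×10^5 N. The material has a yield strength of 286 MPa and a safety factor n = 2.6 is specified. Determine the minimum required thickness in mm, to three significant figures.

t = 38.3 mm

σ_allow = 286/2.6 = 110.0 MPa.
Required area A = F/σ_allow = 480000/110.0 = 4364 mm².
t = A/w = 4364/114 = 38.28 mm.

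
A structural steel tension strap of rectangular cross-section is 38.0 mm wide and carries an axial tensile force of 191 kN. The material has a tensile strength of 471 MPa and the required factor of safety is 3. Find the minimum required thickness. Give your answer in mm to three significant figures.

σ_allow = 471/3 = 157.0 MPa.
Required area A = F/σ_allow = 191000/157.0 = 1217 mm².
t = A/w = 1217/38.0 = 32.01 mm.

t = 32.0 mm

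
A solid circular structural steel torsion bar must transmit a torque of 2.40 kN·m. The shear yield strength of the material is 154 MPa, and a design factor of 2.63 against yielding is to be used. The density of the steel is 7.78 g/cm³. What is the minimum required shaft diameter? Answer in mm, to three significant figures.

d = 59.3 mm

Allowable shear stress τ_allow = 154/2.63 = 58.56 MPa.
For a solid shaft τ = 16T/(πd³), so d³ = 16T/(π τ_allow) = 16×2400000/(π×58.56) = 208700 mm³.
d = (208700)^(1/3) = 59.32 mm.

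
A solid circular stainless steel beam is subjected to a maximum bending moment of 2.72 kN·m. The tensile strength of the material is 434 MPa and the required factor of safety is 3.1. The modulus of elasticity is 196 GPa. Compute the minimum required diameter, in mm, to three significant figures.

d = 58.3 mm

σ_allow = 434/3.1 = 140.0 MPa.
For a solid circular section σ = 32M/(πd³), so d³ = 32M/(π σ_allow) = 32×2720000/(π×140.0) = 197900 mm³.
d = 58.27 mm.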